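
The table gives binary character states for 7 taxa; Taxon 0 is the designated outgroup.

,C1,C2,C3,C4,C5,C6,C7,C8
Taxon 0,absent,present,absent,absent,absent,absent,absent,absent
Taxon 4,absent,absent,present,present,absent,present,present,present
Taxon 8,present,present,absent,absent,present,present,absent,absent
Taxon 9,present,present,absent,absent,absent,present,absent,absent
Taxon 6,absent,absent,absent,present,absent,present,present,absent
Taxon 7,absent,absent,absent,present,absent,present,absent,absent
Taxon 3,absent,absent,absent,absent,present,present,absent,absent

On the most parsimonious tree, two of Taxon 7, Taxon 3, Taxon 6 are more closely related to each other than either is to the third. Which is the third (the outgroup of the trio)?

Taxon 3

Character polarity is set by the outgroup: the derived state is whichever differs from the outgroup's state, so for C2 the derived state is 'absent', and for the remaining characters it is 'present'.
C1: derived state 'present' in Taxon 8 and Taxon 9 only — synapomorphy for {Taxon 8, Taxon 9}.
C2: derived state 'absent' in Taxon 3, Taxon 4, Taxon 6, and Taxon 7 only — synapomorphy for {Taxon 3, Taxon 4, Taxon 6, Taxon 7}.
C3: derived state 'present' in Taxon 4 only — an autapomorphy, so it tells us nothing about relationships among taxa.
C4: derived state 'present' in Taxon 4, Taxon 6, and Taxon 7 only — synapomorphy for {Taxon 4, Taxon 6, Taxon 7}.
C5 groups Taxon 3 and Taxon 8, which is incompatible with the clades supported by the remaining characters; treating it as convergent (homoplasy) costs fewer steps than any alternative tree.
C6 (derived state 'present') is shared by all ingroup taxa — unites the whole ingroup.
Only Taxon 4 and Taxon 6 show the derived state 'present' for C7, supporting them as a clade.
C8 (derived state 'present') is unique to Taxon 4 (autapomorphy; uninformative for grouping).
Most parsimonious ingroup topology: ((((Taxon 4,Taxon 6),Taxon 7),Taxon 3),(Taxon 8,Taxon 9)).
Taxon 7 and Taxon 6 share a more recent common ancestor with each other than either does with Taxon 3, so Taxon 3 is the least closely related of the three.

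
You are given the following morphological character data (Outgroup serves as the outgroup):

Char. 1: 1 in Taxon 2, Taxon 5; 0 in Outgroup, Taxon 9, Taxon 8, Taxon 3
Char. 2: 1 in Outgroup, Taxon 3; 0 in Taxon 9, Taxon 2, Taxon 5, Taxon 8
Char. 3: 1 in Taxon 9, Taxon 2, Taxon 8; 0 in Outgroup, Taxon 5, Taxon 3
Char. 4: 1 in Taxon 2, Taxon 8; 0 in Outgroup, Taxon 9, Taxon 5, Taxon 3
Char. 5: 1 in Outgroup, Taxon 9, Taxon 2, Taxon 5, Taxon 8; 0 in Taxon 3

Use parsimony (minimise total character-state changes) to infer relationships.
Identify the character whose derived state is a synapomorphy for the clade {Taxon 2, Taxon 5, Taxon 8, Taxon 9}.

Char. 2

Character polarity is set by the outgroup: the derived state is whichever differs from the outgroup's state, so for Char. 2, Char. 5 the derived state is '0', and for the remaining characters it is '1'.
Char. 1 (state '1') occurs in Taxon 2 and Taxon 5 but conflicts with the nesting implied by the other characters — most parsimoniously interpreted as homoplasy.
Only Taxon 2, Taxon 5, Taxon 8, and Taxon 9 show the derived state '0' for Char. 2, supporting them as a clade.
Only Taxon 2, Taxon 8, and Taxon 9 show the derived state '1' for Char. 3, supporting them as a clade.
Char. 4: derived state '1' in Taxon 2 and Taxon 8 only — synapomorphy for {Taxon 2, Taxon 8}.
Char. 5: derived state '0' in Taxon 3 only — an autapomorphy, so it tells us nothing about relationships among taxa.
Most parsimonious ingroup topology: (((Taxon 9,(Taxon 2,Taxon 8)),Taxon 5),Taxon 3).
The clade {Taxon 2, Taxon 5, Taxon 8, Taxon 9} is supported by Char. 2: its derived state '0' occurs in exactly those taxa and in no other taxon (including the outgroup).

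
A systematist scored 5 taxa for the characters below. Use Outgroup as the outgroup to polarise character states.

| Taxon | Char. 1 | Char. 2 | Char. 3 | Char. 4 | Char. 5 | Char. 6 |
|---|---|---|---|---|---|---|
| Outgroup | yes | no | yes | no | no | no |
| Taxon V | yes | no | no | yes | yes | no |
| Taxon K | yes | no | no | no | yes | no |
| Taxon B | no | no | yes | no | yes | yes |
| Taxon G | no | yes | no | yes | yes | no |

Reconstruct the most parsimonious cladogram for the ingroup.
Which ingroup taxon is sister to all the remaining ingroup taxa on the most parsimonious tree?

Character polarity is set by the outgroup: the derived state is whichever differs from the outgroup's state, so for Char. 1, Char. 3 the derived state is 'no', and for the remaining characters it is 'yes'.
Char. 1 groups Taxon B and Taxon G, which is incompatible with the clades supported by the remaining characters; treating it as convergent (homoplasy) costs fewer steps than any alternative tree.
Char. 2 (derived state 'yes') is unique to Taxon G (autapomorphy; uninformative for grouping).
Char. 3 (derived state 'no') is shared by Taxon G, Taxon K, and Taxon V — a synapomorphy uniting that clade.
Char. 4: derived state 'yes' in Taxon G and Taxon V only — synapomorphy for {Taxon G, Taxon V}.
Char. 5 (derived state 'yes') is shared by all ingroup taxa — unites the whole ingroup.
Char. 6 (derived state 'yes') is unique to Taxon B (autapomorphy; uninformative for grouping).
Most parsimonious ingroup topology: (((Taxon V,Taxon G),Taxon K),Taxon B).
Taxon B is sister to the clade containing all other ingroup taxa, so it is the earliest-diverging (most basal) ingroup lineage.

Taxon B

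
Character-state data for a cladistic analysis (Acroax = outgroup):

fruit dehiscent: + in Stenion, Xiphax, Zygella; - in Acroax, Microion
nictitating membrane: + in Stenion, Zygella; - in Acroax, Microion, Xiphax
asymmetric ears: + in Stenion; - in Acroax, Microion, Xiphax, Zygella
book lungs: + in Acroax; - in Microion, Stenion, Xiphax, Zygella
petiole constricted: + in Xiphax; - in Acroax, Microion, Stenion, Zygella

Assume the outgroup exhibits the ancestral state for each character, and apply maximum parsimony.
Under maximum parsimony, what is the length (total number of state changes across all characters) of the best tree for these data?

5

Character polarity is set by the outgroup: the derived state is whichever differs from the outgroup's state, so for book lungs the derived state is '-', and for the remaining characters it is '+'.
Only Stenion, Xiphax, and Zygella show the derived state '+' for fruit dehiscent, supporting them as a clade.
Only Stenion and Zygella show the derived state '+' for nictitating membrane, supporting them as a clade.
asymmetric ears (derived state '+') is unique to Stenion (autapomorphy; uninformative for grouping).
book lungs (derived state '-') is shared by all ingroup taxa — unites the whole ingroup.
petiole constricted: derived state '+' in Xiphax only — an autapomorphy, so it tells us nothing about relationships among taxa.
Most parsimonious ingroup topology: (Microion,((Stenion,Zygella),Xiphax)).
Changes per character on this tree: fruit dehiscent: 1; nictitating membrane: 1; asymmetric ears: 1; book lungs: 1; petiole constricted: 1.
Total = 5.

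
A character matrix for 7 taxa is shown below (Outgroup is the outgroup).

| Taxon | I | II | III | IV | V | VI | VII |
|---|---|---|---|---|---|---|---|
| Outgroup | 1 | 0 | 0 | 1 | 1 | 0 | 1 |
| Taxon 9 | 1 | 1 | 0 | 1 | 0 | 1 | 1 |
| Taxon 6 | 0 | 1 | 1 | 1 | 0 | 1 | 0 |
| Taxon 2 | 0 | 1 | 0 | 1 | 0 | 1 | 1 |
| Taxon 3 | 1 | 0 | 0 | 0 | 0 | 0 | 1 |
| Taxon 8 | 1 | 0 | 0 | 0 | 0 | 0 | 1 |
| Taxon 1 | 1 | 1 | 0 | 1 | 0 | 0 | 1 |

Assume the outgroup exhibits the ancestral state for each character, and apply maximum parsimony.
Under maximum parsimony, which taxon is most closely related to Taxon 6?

Taxon 2

Character polarity is set by the outgroup: the derived state is whichever differs from the outgroup's state, so for I, IV, V, VII the derived state is '0', and for the remaining characters it is '1'.
I: derived state '0' in Taxon 2 and Taxon 6 only — synapomorphy for {Taxon 2, Taxon 6}.
Only Taxon 1, Taxon 2, Taxon 6, and Taxon 9 show the derived state '1' for II, supporting them as a clade.
III: derived state '1' in Taxon 6 only — an autapomorphy, so it tells us nothing about relationships among taxa.
IV: derived state '0' in Taxon 3 and Taxon 8 only — synapomorphy for {Taxon 3, Taxon 8}.
All ingroup taxa share the derived state '0' for V; it defines the ingroup but does not resolve relationships within it.
VI: derived state '1' in Taxon 2, Taxon 6, and Taxon 9 only — synapomorphy for {Taxon 2, Taxon 6, Taxon 9}.
VII: derived state '0' in Taxon 6 only — an autapomorphy, so it tells us nothing about relationships among taxa.
Most parsimonious ingroup topology: (((Taxon 9,(Taxon 6,Taxon 2)),Taxon 1),(Taxon 3,Taxon 8)).
Taxon 6 and Taxon 2 form a cherry on this tree, so they are sister taxa.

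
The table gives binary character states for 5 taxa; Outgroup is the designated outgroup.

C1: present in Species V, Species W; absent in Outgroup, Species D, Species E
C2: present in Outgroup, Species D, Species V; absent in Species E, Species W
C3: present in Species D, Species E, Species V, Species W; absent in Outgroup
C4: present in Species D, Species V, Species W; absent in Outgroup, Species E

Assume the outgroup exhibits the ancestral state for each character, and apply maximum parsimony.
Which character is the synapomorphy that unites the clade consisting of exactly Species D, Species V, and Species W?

Character polarity is set by the outgroup: the derived state is whichever differs from the outgroup's state, so for C2 the derived state is 'absent', and for the remaining characters it is 'present'.
C1 (derived state 'present') is shared by Species V and Species W — a synapomorphy uniting that clade.
C2 (state 'absent') occurs in Species E and Species W but conflicts with the nesting implied by the other characters — most parsimoniously interpreted as homoplasy.
All ingroup taxa share the derived state 'present' for C3; it defines the ingroup but does not resolve relationships within it.
C4: derived state 'present' in Species D, Species V, and Species W only — synapomorphy for {Species D, Species V, Species W}.
Most parsimonious ingroup topology: ((Species D,(Species V,Species W)),Species E).
The clade {Species D, Species V, Species W} is supported by C4: its derived state 'present' occurs in exactly those taxa and in no other taxon (including the outgroup).

C4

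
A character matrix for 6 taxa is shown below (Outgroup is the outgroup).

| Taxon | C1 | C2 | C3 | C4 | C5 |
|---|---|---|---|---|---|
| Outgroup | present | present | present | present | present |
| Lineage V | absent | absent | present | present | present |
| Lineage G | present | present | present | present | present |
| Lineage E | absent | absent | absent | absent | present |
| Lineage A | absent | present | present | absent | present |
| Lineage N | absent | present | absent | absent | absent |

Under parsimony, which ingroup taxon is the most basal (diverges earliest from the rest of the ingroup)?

The outgroup has state 'present' for every character, so 'absent' is the derived state throughout.
C1 (derived state 'absent') is shared by Lineage A, Lineage E, Lineage N, and Lineage V — a synapomorphy uniting that clade.
C2 (state 'absent') occurs in Lineage E and Lineage V but conflicts with the nesting implied by the other characters — most parsimoniously interpreted as homoplasy.
Only Lineage E and Lineage N show the derived state 'absent' for C3, supporting them as a clade.
C4: derived state 'absent' in Lineage A, Lineage E, and Lineage N only — synapomorphy for {Lineage A, Lineage E, Lineage N}.
C5 (derived state 'absent') is unique to Lineage N (autapomorphy; uninformative for grouping).
Most parsimonious ingroup topology: ((Lineage V,((Lineage E,Lineage N),Lineage A)),Lineage G).
Lineage G is sister to the clade containing all other ingroup taxa, so it is the earliest-diverging (most basal) ingroup lineage.

Lineage G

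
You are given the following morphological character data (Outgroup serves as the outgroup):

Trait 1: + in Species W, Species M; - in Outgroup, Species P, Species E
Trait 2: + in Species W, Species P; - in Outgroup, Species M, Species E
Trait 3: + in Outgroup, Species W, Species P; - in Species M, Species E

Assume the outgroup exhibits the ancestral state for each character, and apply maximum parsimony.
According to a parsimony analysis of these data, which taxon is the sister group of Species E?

Species M

Character polarity is set by the outgroup: the derived state is whichever differs from the outgroup's state, so for Trait 3 the derived state is '-', and for the remaining characters it is '+'.
Trait 1 (state '+') occurs in Species M and Species W but conflicts with the nesting implied by the other characters — most parsimoniously interpreted as homoplasy.
Trait 2: derived state '+' in Species P and Species W only — synapomorphy for {Species P, Species W}.
Trait 3 (derived state '-') is shared by Species E and Species M — a synapomorphy uniting that clade.
Most parsimonious ingroup topology: ((Species W,Species P),(Species M,Species E)).
Species E and Species M form a cherry on this tree, so they are sister taxa.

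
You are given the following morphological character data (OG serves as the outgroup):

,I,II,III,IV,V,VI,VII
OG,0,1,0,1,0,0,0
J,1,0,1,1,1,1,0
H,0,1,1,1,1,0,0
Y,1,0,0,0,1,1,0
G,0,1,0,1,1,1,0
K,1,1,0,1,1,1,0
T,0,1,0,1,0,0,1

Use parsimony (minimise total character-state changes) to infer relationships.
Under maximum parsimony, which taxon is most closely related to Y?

J

Character polarity is set by the outgroup: the derived state is whichever differs from the outgroup's state, so for II, IV the derived state is '0', and for the remaining characters it is '1'.
I (derived state '1') is shared by J, K, and Y — a synapomorphy uniting that clade.
II (derived state '0') is shared by J and Y — a synapomorphy uniting that clade.
III groups H and J, which is incompatible with the clades supported by the remaining characters; treating it as convergent (homoplasy) costs fewer steps than any alternative tree.
IV: derived state '0' in Y only — an autapomorphy, so it tells us nothing about relationships among taxa.
Only G, H, J, K, and Y show the derived state '1' for V, supporting them as a clade.
Only G, J, K, and Y show the derived state '1' for VI, supporting them as a clade.
VII (derived state '1') is unique to T (autapomorphy; uninformative for grouping).
Most parsimonious ingroup topology: (((((J,Y),K),G),H),T).
Y and J form a cherry on this tree, so they are sister taxa.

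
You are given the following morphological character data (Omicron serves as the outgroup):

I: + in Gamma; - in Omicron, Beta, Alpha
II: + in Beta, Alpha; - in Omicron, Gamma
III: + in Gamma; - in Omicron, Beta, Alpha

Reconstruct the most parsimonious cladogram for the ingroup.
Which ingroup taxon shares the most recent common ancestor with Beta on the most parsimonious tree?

Alpha

The outgroup has state '-' for every character, so '+' is the derived state throughout.
I: derived state '+' in Gamma only — an autapomorphy, so it tells us nothing about relationships among taxa.
II (derived state '+') is shared by Alpha and Beta — a synapomorphy uniting that clade.
III: derived state '+' in Gamma only — an autapomorphy, so it tells us nothing about relationships among taxa.
Most parsimonious ingroup topology: ((Beta,Alpha),Gamma).
Beta and Alpha form a cherry on this tree, so they are sister taxa.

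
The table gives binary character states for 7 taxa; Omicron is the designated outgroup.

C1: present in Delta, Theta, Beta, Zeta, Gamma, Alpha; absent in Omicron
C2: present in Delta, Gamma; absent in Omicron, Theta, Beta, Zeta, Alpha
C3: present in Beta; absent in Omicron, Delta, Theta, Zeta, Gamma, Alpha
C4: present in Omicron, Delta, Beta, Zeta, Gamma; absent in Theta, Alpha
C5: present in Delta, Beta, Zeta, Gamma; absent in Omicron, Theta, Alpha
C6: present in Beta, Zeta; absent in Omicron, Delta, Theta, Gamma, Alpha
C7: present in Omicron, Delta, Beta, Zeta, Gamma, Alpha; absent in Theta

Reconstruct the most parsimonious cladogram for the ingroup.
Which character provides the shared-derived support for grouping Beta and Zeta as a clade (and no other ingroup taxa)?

Character polarity is set by the outgroup: the derived state is whichever differs from the outgroup's state, so for C4, C7 the derived state is 'absent', and for the remaining characters it is 'present'.
C1 (derived state 'present') is shared by all ingroup taxa — unites the whole ingroup.
C2: derived state 'present' in Delta and Gamma only — synapomorphy for {Delta, Gamma}.
C3 (derived state 'present') is unique to Beta (autapomorphy; uninformative for grouping).
Only Alpha and Theta show the derived state 'absent' for C4, supporting them as a clade.
Only Beta, Delta, Gamma, and Zeta show the derived state 'present' for C5, supporting them as a clade.
C6: derived state 'present' in Beta and Zeta only — synapomorphy for {Beta, Zeta}.
C7 (derived state 'absent') is unique to Theta (autapomorphy; uninformative for grouping).
Most parsimonious ingroup topology: (((Delta,Gamma),(Beta,Zeta)),(Theta,Alpha)).
The clade {Beta, Zeta} is supported by C6: its derived state 'present' occurs in exactly those taxa and in no other taxon (including the outgroup).

C6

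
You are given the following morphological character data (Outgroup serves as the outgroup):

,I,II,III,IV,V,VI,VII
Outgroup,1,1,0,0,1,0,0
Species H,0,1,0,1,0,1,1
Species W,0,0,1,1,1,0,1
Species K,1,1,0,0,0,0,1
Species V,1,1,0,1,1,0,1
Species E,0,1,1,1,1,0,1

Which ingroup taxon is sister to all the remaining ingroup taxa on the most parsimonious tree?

Character polarity is set by the outgroup: the derived state is whichever differs from the outgroup's state, so for I, II, V the derived state is '0', and for the remaining characters it is '1'.
I: derived state '0' in Species E, Species H, and Species W only — synapomorphy for {Species E, Species H, Species W}.
II: derived state '0' in Species W only — an autapomorphy, so it tells us nothing about relationships among taxa.
Only Species E and Species W show the derived state '1' for III, supporting them as a clade.
IV (derived state '1') is shared by Species E, Species H, Species V, and Species W — a synapomorphy uniting that clade.
V groups Species H and Species K, which is incompatible with the clades supported by the remaining characters; treating it as convergent (homoplasy) costs fewer steps than any alternative tree.
VI: derived state '1' in Species H only — an autapomorphy, so it tells us nothing about relationships among taxa.
All ingroup taxa share the derived state '1' for VII; it defines the ingroup but does not resolve relationships within it.
Most parsimonious ingroup topology: (((Species H,(Species W,Species E)),Species V),Species K).
Species K is sister to the clade containing all other ingroup taxa, so it is the earliest-diverging (most basal) ingroup lineage.

Species K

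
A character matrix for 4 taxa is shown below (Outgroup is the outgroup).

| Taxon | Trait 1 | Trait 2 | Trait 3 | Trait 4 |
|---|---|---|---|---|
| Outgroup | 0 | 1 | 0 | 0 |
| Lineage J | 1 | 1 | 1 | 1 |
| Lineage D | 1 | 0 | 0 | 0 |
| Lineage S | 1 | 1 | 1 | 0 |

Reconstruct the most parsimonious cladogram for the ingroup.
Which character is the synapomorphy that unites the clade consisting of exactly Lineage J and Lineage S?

Trait 3

Character polarity is set by the outgroup: the derived state is whichever differs from the outgroup's state, so for Trait 2 the derived state is '0', and for the remaining characters it is '1'.
Trait 1 (derived state '1') is shared by all ingroup taxa — unites the whole ingroup.
Trait 2: derived state '0' in Lineage D only — an autapomorphy, so it tells us nothing about relationships among taxa.
Trait 3 (derived state '1') is shared by Lineage J and Lineage S — a synapomorphy uniting that clade.
Trait 4 (derived state '1') is unique to Lineage J (autapomorphy; uninformative for grouping).
Most parsimonious ingroup topology: ((Lineage J,Lineage S),Lineage D).
The clade {Lineage J, Lineage S} is supported by Trait 3: its derived state '1' occurs in exactly those taxa and in no other taxon (including the outgroup).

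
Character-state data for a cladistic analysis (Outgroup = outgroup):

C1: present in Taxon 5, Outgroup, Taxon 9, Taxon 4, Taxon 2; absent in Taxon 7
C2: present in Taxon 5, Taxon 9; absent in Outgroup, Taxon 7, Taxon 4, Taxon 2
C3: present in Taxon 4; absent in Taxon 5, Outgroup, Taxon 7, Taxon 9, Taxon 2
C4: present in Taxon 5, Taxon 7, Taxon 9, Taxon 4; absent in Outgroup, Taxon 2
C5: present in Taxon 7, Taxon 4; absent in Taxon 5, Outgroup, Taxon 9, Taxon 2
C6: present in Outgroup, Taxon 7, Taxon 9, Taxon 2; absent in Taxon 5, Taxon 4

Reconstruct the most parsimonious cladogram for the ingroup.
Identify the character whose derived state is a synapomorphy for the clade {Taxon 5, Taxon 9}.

C2

Character polarity is set by the outgroup: the derived state is whichever differs from the outgroup's state, so for C1, C6 the derived state is 'absent', and for the remaining characters it is 'present'.
C1 (derived state 'absent') is unique to Taxon 7 (autapomorphy; uninformative for grouping).
Only Taxon 5 and Taxon 9 show the derived state 'present' for C2, supporting them as a clade.
C3 (derived state 'present') is unique to Taxon 4 (autapomorphy; uninformative for grouping).
C4: derived state 'present' in Taxon 4, Taxon 5, Taxon 7, and Taxon 9 only — synapomorphy for {Taxon 4, Taxon 5, Taxon 7, Taxon 9}.
C5 (derived state 'present') is shared by Taxon 4 and Taxon 7 — a synapomorphy uniting that clade.
C6 groups Taxon 4 and Taxon 5, which is incompatible with the clades supported by the remaining characters; treating it as convergent (homoplasy) costs fewer steps than any alternative tree.
Most parsimonious ingroup topology: (((Taxon 5,Taxon 9),(Taxon 7,Taxon 4)),Taxon 2).
The clade {Taxon 5, Taxon 9} is supported by C2: its derived state 'present' occurs in exactly those taxa and in no other taxon (including the outgroup).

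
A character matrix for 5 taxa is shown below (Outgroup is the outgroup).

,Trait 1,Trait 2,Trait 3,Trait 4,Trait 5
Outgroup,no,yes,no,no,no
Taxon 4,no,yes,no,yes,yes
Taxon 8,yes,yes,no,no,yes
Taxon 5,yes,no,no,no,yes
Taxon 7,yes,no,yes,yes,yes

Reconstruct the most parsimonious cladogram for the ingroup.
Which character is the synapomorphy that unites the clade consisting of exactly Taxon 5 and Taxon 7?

Character polarity is set by the outgroup: the derived state is whichever differs from the outgroup's state, so for Trait 2 the derived state is 'no', and for the remaining characters it is 'yes'.
Trait 1 (derived state 'yes') is shared by Taxon 5, Taxon 7, and Taxon 8 — a synapomorphy uniting that clade.
Trait 2 (derived state 'no') is shared by Taxon 5 and Taxon 7 — a synapomorphy uniting that clade.
Trait 3: derived state 'yes' in Taxon 7 only — an autapomorphy, so it tells us nothing about relationships among taxa.
Trait 4 groups Taxon 4 and Taxon 7, which is incompatible with the clades supported by the remaining characters; treating it as convergent (homoplasy) costs fewer steps than any alternative tree.
All ingroup taxa share the derived state 'yes' for Trait 5; it defines the ingroup but does not resolve relationships within it.
Most parsimonious ingroup topology: (Taxon 4,(Taxon 8,(Taxon 5,Taxon 7))).
The clade {Taxon 5, Taxon 7} is supported by Trait 2: its derived state 'no' occurs in exactly those taxa and in no other taxon (including the outgroup).

Trait 2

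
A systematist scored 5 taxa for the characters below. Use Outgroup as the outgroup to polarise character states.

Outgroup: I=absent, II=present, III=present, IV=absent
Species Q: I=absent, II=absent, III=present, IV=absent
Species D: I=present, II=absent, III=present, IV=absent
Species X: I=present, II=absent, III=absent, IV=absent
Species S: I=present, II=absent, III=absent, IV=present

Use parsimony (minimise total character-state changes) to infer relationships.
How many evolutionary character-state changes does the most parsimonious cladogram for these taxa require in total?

4

Character polarity is set by the outgroup: the derived state is whichever differs from the outgroup's state, so for II, III the derived state is 'absent', and for the remaining characters it is 'present'.
I (derived state 'present') is shared by Species D, Species S, and Species X — a synapomorphy uniting that clade.
All ingroup taxa share the derived state 'absent' for II; it defines the ingroup but does not resolve relationships within it.
III: derived state 'absent' in Species S and Species X only — synapomorphy for {Species S, Species X}.
IV: derived state 'present' in Species S only — an autapomorphy, so it tells us nothing about relationships among taxa.
Most parsimonious ingroup topology: (Species Q,(Species D,(Species X,Species S))).
Changes per character on this tree: I: 1; II: 1; III: 1; IV: 1.
Total = 4.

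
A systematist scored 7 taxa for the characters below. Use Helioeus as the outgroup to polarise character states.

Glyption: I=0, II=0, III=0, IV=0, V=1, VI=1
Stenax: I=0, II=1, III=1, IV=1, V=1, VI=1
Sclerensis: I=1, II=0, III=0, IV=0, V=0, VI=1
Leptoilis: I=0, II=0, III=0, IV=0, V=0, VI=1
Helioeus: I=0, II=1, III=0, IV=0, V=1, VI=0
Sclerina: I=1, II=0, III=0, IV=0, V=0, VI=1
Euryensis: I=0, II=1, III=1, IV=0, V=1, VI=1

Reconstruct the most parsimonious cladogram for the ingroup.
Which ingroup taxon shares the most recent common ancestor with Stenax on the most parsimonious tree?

Character polarity is set by the outgroup: the derived state is whichever differs from the outgroup's state, so for II, V the derived state is '0', and for the remaining characters it is '1'.
I (derived state '1') is shared by Sclerensis and Sclerina — a synapomorphy uniting that clade.
II (derived state '0') is shared by Glyption, Leptoilis, Sclerensis, and Sclerina — a synapomorphy uniting that clade.
Only Euryensis and Stenax show the derived state '1' for III, supporting them as a clade.
IV (derived state '1') is unique to Stenax (autapomorphy; uninformative for grouping).
V: derived state '0' in Leptoilis, Sclerensis, and Sclerina only — synapomorphy for {Leptoilis, Sclerensis, Sclerina}.
VI (derived state '1') is shared by all ingroup taxa — unites the whole ingroup.
Most parsimonious ingroup topology: ((((Sclerensis,Sclerina),Leptoilis),Glyption),(Stenax,Euryensis)).
Stenax and Euryensis form a cherry on this tree, so they are sister taxa.

Euryensis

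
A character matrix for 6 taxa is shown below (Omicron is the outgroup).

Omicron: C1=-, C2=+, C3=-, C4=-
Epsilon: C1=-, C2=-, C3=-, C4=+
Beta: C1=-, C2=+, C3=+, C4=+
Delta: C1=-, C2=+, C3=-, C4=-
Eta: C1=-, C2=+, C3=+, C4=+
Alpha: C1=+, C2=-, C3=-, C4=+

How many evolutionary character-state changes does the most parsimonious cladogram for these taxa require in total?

Character polarity is set by the outgroup: the derived state is whichever differs from the outgroup's state, so for C2 the derived state is '-', and for the remaining characters it is '+'.
C1 (derived state '+') is unique to Alpha (autapomorphy; uninformative for grouping).
C2: derived state '-' in Alpha and Epsilon only — synapomorphy for {Alpha, Epsilon}.
C3 (derived state '+') is shared by Beta and Eta — a synapomorphy uniting that clade.
C4 (derived state '+') is shared by Alpha, Beta, Epsilon, and Eta — a synapomorphy uniting that clade.
Most parsimonious ingroup topology: (((Epsilon,Alpha),(Beta,Eta)),Delta).
Changes per character on this tree: C1: 1; C2: 1; C3: 1; C4: 1.
Total = 4.

4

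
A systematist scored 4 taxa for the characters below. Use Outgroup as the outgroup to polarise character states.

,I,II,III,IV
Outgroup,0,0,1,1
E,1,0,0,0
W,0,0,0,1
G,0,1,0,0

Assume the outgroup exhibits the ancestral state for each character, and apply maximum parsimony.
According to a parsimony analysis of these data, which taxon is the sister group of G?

Character polarity is set by the outgroup: the derived state is whichever differs from the outgroup's state, so for III, IV the derived state is '0', and for the remaining characters it is '1'.
I (derived state '1') is unique to E (autapomorphy; uninformative for grouping).
II: derived state '1' in G only — an autapomorphy, so it tells us nothing about relationships among taxa.
III (derived state '0') is shared by all ingroup taxa — unites the whole ingroup.
IV (derived state '0') is shared by E and G — a synapomorphy uniting that clade.
Most parsimonious ingroup topology: (W,(E,G)).
G and E form a cherry on this tree, so they are sister taxa.

E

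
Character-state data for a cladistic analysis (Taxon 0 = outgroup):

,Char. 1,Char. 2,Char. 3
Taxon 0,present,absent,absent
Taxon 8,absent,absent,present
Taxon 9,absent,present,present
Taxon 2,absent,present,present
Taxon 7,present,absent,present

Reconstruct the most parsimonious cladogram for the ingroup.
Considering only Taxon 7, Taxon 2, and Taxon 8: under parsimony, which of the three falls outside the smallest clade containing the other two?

Character polarity is set by the outgroup: the derived state is whichever differs from the outgroup's state, so for Char. 1 the derived state is 'absent', and for the remaining characters it is 'present'.
Char. 1 (derived state 'absent') is shared by Taxon 2, Taxon 8, and Taxon 9 — a synapomorphy uniting that clade.
Char. 2 (derived state 'present') is shared by Taxon 2 and Taxon 9 — a synapomorphy uniting that clade.
All ingroup taxa share the derived state 'present' for Char. 3; it defines the ingroup but does not resolve relationships within it.
Most parsimonious ingroup topology: ((Taxon 8,(Taxon 9,Taxon 2)),Taxon 7).
Taxon 8 and Taxon 2 share a more recent common ancestor with each other than either does with Taxon 7, so Taxon 7 is the least closely related of the three.

Taxon 7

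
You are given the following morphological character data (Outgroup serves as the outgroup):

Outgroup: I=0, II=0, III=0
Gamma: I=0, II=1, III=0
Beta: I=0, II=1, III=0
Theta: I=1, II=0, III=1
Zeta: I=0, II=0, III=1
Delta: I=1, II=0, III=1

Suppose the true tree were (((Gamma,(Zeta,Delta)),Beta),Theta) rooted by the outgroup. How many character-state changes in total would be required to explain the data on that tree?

Map each character onto (((Gamma,(Zeta,Delta)),Beta),Theta) (rooted by Outgroup) and count the minimum state changes it requires (Fitch parsimony):
I: 2; II: 2; III: 2.
Total tree length = 6.

6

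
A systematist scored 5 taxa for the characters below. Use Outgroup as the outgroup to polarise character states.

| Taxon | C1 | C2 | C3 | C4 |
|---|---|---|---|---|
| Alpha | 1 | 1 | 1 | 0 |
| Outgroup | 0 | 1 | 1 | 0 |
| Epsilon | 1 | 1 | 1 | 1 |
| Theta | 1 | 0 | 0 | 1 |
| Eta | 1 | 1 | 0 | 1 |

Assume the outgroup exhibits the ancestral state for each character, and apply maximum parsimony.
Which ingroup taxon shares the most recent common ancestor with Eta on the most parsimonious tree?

Theta

Character polarity is set by the outgroup: the derived state is whichever differs from the outgroup's state, so for C2, C3 the derived state is '0', and for the remaining characters it is '1'.
C1 (derived state '1') is shared by all ingroup taxa — unites the whole ingroup.
C2: derived state '0' in Theta only — an autapomorphy, so it tells us nothing about relationships among taxa.
Only Eta and Theta show the derived state '0' for C3, supporting them as a clade.
Only Epsilon, Eta, and Theta show the derived state '1' for C4, supporting them as a clade.
Most parsimonious ingroup topology: (Alpha,(Epsilon,(Eta,Theta))).
Eta and Theta form a cherry on this tree, so they are sister taxa.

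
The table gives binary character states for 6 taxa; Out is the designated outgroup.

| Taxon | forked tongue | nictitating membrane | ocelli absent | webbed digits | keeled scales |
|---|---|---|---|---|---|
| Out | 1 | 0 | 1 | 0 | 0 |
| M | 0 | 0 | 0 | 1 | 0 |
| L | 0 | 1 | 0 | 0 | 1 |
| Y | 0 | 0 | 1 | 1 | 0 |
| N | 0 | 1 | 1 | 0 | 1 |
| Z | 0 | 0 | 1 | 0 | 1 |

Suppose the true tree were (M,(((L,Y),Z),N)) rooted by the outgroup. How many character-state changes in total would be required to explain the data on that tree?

Map each character onto (M,(((L,Y),Z),N)) (rooted by Out) and count the minimum state changes it requires (Fitch parsimony):
forked tongue: 1; nictitating membrane: 2; ocelli absent: 2; webbed digits: 2; keeled scales: 2.
Total tree length = 9.

9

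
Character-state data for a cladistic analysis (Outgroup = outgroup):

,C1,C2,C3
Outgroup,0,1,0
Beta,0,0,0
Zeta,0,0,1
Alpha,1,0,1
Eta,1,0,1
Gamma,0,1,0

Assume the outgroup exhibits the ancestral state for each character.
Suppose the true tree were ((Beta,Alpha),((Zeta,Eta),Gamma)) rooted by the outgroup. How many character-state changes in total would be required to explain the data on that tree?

Map each character onto ((Beta,Alpha),((Zeta,Eta),Gamma)) (rooted by Outgroup) and count the minimum state changes it requires (Fitch parsimony):
C1: 2; C2: 2; C3: 2.
Total tree length = 6.

6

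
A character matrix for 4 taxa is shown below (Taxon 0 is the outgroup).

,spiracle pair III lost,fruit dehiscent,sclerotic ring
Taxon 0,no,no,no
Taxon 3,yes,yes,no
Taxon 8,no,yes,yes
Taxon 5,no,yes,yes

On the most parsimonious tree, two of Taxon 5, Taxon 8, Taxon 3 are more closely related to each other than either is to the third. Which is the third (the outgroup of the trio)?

Taxon 3

The outgroup has state 'no' for every character, so 'yes' is the derived state throughout.
spiracle pair III lost (derived state 'yes') is unique to Taxon 3 (autapomorphy; uninformative for grouping).
fruit dehiscent (derived state 'yes') is shared by all ingroup taxa — unites the whole ingroup.
Only Taxon 5 and Taxon 8 show the derived state 'yes' for sclerotic ring, supporting them as a clade.
Most parsimonious ingroup topology: (Taxon 3,(Taxon 8,Taxon 5)).
Taxon 5 and Taxon 8 share a more recent common ancestor with each other than either does with Taxon 3, so Taxon 3 is the least closely related of the three.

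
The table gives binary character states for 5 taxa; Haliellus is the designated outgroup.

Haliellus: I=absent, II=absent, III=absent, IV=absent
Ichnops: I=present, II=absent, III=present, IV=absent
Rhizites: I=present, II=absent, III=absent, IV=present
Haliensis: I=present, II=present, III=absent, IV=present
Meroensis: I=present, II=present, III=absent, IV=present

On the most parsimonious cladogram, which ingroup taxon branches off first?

Ichnops

The outgroup has state 'absent' for every character, so 'present' is the derived state throughout.
I (derived state 'present') is shared by all ingroup taxa — unites the whole ingroup.
II: derived state 'present' in Haliensis and Meroensis only — synapomorphy for {Haliensis, Meroensis}.
III (derived state 'present') is unique to Ichnops (autapomorphy; uninformative for grouping).
Only Haliensis, Meroensis, and Rhizites show the derived state 'present' for IV, supporting them as a clade.
Most parsimonious ingroup topology: (Ichnops,(Rhizites,(Haliensis,Meroensis))).
Ichnops is sister to the clade containing all other ingroup taxa, so it is the earliest-diverging (most basal) ingroup lineage.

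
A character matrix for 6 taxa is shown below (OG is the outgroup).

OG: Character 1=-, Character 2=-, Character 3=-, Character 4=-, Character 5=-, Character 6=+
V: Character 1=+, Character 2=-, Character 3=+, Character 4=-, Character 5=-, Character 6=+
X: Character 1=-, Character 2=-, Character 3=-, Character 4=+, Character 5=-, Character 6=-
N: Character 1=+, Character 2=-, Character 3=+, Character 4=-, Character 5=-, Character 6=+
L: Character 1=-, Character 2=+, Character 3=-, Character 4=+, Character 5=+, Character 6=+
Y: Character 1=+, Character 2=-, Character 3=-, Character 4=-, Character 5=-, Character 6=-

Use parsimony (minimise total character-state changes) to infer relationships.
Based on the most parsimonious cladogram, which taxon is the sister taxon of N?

V

Character polarity is set by the outgroup: the derived state is whichever differs from the outgroup's state, so for Character 6 the derived state is '-', and for the remaining characters it is '+'.
Character 1: derived state '+' in N, V, and Y only — synapomorphy for {N, V, Y}.
Character 2 (derived state '+') is unique to L (autapomorphy; uninformative for grouping).
Character 3: derived state '+' in N and V only — synapomorphy for {N, V}.
Character 4: derived state '+' in L and X only — synapomorphy for {L, X}.
Character 5: derived state '+' in L only — an autapomorphy, so it tells us nothing about relationships among taxa.
Character 6 groups X and Y, which is incompatible with the clades supported by the remaining characters; treating it as convergent (homoplasy) costs fewer steps than any alternative tree.
Most parsimonious ingroup topology: (((V,N),Y),(X,L)).
N and V form a cherry on this tree, so they are sister taxa.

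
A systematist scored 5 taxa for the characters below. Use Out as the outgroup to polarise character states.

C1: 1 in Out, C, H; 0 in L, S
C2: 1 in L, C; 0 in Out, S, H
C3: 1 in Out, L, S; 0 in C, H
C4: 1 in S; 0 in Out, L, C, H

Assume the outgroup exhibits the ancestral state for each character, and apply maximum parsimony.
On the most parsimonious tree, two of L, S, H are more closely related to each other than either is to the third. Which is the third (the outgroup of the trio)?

H

Character polarity is set by the outgroup: the derived state is whichever differs from the outgroup's state, so for C1, C3 the derived state is '0', and for the remaining characters it is '1'.
C1: derived state '0' in L and S only — synapomorphy for {L, S}.
C2 groups C and L, which is incompatible with the clades supported by the remaining characters; treating it as convergent (homoplasy) costs fewer steps than any alternative tree.
C3: derived state '0' in C and H only — synapomorphy for {C, H}.
C4 (derived state '1') is unique to S (autapomorphy; uninformative for grouping).
Most parsimonious ingroup topology: ((L,S),(C,H)).
S and L share a more recent common ancestor with each other than either does with H, so H is the least closely related of the three.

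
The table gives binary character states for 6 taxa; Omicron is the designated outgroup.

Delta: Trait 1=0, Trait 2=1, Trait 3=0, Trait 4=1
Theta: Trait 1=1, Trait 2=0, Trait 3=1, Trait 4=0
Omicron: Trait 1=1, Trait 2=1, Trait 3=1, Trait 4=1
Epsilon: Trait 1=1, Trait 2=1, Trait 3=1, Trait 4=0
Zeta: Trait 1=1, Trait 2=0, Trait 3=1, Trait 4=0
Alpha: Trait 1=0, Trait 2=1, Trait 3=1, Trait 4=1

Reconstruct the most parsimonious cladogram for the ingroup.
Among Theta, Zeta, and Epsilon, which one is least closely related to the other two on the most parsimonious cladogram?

The outgroup has state '1' for every character, so '0' is the derived state throughout.
Trait 1 (derived state '0') is shared by Alpha and Delta — a synapomorphy uniting that clade.
Trait 2: derived state '0' in Theta and Zeta only — synapomorphy for {Theta, Zeta}.
Trait 3 (derived state '0') is unique to Delta (autapomorphy; uninformative for grouping).
Only Epsilon, Theta, and Zeta show the derived state '0' for Trait 4, supporting them as a clade.
Most parsimonious ingroup topology: ((Alpha,Delta),((Theta,Zeta),Epsilon)).
Zeta and Theta share a more recent common ancestor with each other than either does with Epsilon, so Epsilon is the least closely related of the three.

Epsilon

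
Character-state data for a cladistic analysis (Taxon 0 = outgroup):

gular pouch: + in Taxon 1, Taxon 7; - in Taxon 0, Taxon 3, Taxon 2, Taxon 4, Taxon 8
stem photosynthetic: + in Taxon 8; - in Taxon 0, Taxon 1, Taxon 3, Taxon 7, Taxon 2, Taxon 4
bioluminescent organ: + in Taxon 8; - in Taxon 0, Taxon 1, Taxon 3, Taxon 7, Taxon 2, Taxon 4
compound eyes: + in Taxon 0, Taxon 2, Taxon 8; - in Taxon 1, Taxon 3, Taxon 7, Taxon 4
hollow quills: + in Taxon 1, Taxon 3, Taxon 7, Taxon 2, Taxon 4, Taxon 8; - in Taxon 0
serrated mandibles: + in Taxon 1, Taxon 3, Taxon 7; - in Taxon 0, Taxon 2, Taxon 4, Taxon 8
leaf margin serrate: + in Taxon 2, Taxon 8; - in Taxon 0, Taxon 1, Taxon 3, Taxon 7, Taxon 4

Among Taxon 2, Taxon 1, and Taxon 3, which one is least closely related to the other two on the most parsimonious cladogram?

Taxon 2

Character polarity is set by the outgroup: the derived state is whichever differs from the outgroup's state, so for compound eyes the derived state is '-', and for the remaining characters it is '+'.
gular pouch: derived state '+' in Taxon 1 and Taxon 7 only — synapomorphy for {Taxon 1, Taxon 7}.
stem photosynthetic: derived state '+' in Taxon 8 only — an autapomorphy, so it tells us nothing about relationships among taxa.
bioluminescent organ (derived state '+') is unique to Taxon 8 (autapomorphy; uninformative for grouping).
compound eyes (derived state '-') is shared by Taxon 1, Taxon 3, Taxon 4, and Taxon 7 — a synapomorphy uniting that clade.
hollow quills (derived state '+') is shared by all ingroup taxa — unites the whole ingroup.
serrated mandibles: derived state '+' in Taxon 1, Taxon 3, and Taxon 7 only — synapomorphy for {Taxon 1, Taxon 3, Taxon 7}.
Only Taxon 2 and Taxon 8 show the derived state '+' for leaf margin serrate, supporting them as a clade.
Most parsimonious ingroup topology: ((((Taxon 1,Taxon 7),Taxon 3),Taxon 4),(Taxon 2,Taxon 8)).
Taxon 3 and Taxon 1 share a more recent common ancestor with each other than either does with Taxon 2, so Taxon 2 is the least closely related of the three.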